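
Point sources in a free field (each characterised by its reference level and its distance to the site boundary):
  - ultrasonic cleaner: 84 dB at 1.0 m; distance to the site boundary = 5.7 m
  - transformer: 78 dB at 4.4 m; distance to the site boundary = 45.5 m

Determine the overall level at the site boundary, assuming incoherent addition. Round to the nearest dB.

Propagate each source to the receiver with L = L_ref − 20·log₁₀(r/r_ref), then add intensities.
ultrasonic cleaner: 84 − 20·log₁₀(5.7/1.0) = 84 − 15.12 = 68.88 dB.
transformer: 78 − 20·log₁₀(45.5/4.4) = 78 − 20.29 = 57.71 dB.
Σ 10^(L/10) = 8.321e+06 → L_total = 10·log₁₀(8.321e+06) = 69.20 dB.

69 dB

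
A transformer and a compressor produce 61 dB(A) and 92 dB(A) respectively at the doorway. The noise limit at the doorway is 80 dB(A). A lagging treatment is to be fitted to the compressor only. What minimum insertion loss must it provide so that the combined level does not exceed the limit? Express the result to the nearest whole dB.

The untreated sources together contribute 10^(61/10) = 1.259e+06, i.e. 61.00 dB(A).
The limit corresponds to 10^(80/10) = 1.000e+08; subtracting the fixed part leaves 9.874e+07 for the compressor, i.e. 79.94 dB(A).
So the compressor must be reduced from 92 to 79.94 dB(A): IL = 12.06 dB.

12 dB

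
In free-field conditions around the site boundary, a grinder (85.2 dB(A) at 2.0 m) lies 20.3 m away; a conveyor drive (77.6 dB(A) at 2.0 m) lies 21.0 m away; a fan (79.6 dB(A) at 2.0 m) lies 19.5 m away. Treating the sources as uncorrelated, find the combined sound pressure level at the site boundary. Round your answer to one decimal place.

Apply inverse-square spreading to bring every level to the receiver, then sum 10^(L/10).
grinder: 85.2 − 20·log₁₀(20.3/2.0) = 85.2 − 20.13 = 65.07 dB(A).
conveyor drive: 77.6 − 20·log₁₀(21.0/2.0) = 77.6 − 20.42 = 57.18 dB(A).
fan: 79.6 − 20·log₁₀(19.5/2.0) = 79.6 − 19.78 = 59.82 dB(A).
Σ 10^(L/10) = 4.695e+06 → L_total = 10·log₁₀(4.695e+06) = 66.72 dB(A).

66.7 dB(A)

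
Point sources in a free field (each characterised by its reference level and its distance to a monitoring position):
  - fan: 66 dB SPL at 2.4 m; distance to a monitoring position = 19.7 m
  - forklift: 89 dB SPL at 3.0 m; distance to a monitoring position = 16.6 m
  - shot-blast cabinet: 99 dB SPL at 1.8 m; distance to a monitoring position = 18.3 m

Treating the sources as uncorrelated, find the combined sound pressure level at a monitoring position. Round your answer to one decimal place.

80.1 dB SPL

Propagate each source to the receiver with L = L_ref − 20·log₁₀(r/r_ref), then add intensities.
fan: 66 − 20·log₁₀(19.7/2.4) = 66 − 18.29 = 47.71 dB SPL.
forklift: 89 − 20·log₁₀(16.6/3.0) = 89 − 14.86 = 74.14 dB SPL.
shot-blast cabinet: 99 − 20·log₁₀(18.3/1.8) = 99 − 20.14 = 78.86 dB SPL.
Σ 10^(L/10) = 1.029e+08 → L_total = 10·log₁₀(1.029e+08) = 80.12 dB SPL.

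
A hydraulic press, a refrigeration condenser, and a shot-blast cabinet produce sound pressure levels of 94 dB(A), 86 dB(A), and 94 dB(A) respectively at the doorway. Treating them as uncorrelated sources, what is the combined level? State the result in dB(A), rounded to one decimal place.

Incoherent sources combine by intensity addition: L_total = 10·log₁₀(Σ 10^(L_i/10)).
Σ 10^(L/10) = 10^(94/10) + 10^(86/10) + 10^(94/10) = 5.422e+09.
L_total = 10·log₁₀(5.422e+09) = 97.34 dB(A).

97.3 dB(A)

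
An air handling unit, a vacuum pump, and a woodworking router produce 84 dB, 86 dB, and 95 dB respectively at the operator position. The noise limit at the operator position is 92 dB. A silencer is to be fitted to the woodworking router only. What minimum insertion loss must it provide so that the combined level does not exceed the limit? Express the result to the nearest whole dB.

The untreated sources together contribute 10^(84/10) + 10^(86/10) = 6.493e+08, i.e. 88.12 dB.
To meet 92 dB overall, the treated woodworking router may contribute at most 10^(92/10) − 6.493e+08 = 9.356e+08, i.e. 89.71 dB.
Required insertion loss = 95 − 89.71 = 5.29 dB.

5 dB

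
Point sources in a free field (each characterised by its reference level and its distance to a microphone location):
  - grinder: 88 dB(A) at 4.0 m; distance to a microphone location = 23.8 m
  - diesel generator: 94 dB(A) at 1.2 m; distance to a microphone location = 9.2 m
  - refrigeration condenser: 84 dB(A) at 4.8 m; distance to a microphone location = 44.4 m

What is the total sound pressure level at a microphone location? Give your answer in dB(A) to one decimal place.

First find each source's level at the receiver (point-source: −20·log₁₀(r/r_ref)), then combine on an intensity basis.
grinder: 88 − 20·log₁₀(23.8/4.0) = 88 − 15.49 = 72.51 dB(A).
diesel generator: 94 − 20·log₁₀(9.2/1.2) = 94 − 17.69 = 76.31 dB(A).
refrigeration condenser: 84 − 20·log₁₀(44.4/4.8) = 84 − 19.32 = 64.68 dB(A).
Σ 10^(L/10) = 6.349e+07 → L_total = 10·log₁₀(6.349e+07) = 78.03 dB(A).

78.0 dB(A)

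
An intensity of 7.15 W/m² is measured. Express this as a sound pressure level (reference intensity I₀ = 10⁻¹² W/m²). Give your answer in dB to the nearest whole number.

129 dB

Dividing by I₀ shifts the exponent by 12: I/I₀ = 7.15×10^12.
L = 10·(0.8543 + 12) = 128.54 dB.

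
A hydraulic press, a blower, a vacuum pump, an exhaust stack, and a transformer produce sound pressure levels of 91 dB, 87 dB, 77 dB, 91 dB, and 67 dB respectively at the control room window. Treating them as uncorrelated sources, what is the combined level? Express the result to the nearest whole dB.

95 dB

Incoherent sources combine by intensity addition: L_total = 10·log₁₀(Σ 10^(L_i/10)).
Σ 10^(L/10) = 10^(91/10) + 10^(87/10) + 10^(77/10) + 10^(91/10) + 10^(67/10) = 3.074e+09.
L_total = 10·log₁₀(3.074e+09) = 94.88 dB.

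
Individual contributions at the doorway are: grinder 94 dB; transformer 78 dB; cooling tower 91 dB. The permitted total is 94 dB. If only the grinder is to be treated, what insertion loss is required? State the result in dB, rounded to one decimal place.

3.2 dB

Everything except the grinder sums to 10^(78/10) + 10^(91/10) = 1.322e+09 in linear terms, 91.21 dB.
To meet 94 dB overall, the treated grinder may contribute at most 10^(94/10) − 1.322e+09 = 1.190e+09, i.e. 90.75 dB.
So the grinder must be reduced from 94 to 90.75 dB: IL = 3.25 dB.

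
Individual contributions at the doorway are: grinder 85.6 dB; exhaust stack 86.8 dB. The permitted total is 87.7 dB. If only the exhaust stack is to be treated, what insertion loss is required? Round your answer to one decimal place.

The untreated sources together contribute 10^(85.6/10) = 3.631e+08, i.e. 85.60 dB.
To meet 87.7 dB overall, the treated exhaust stack may contribute at most 10^(87.7/10) − 3.631e+08 = 2.258e+08, i.e. 83.54 dB.
So the exhaust stack must be reduced from 86.8 to 83.54 dB: IL = 3.26 dB.

3.3 dB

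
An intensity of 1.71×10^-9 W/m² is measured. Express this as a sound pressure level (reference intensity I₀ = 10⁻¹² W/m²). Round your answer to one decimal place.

Dividing by I₀ shifts the exponent by 12: I/I₀ = 1.71×10^3.
L = 10·(0.2330 + 3) = 32.33 dB.

32.3 dB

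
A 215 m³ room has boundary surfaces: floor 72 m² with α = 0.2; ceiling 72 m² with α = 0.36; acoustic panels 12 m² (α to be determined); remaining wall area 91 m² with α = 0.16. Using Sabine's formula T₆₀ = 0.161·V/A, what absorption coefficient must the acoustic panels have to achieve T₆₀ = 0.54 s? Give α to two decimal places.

0.77

A = 0.161·V/T₆₀ = 0.161·215/0.54 = 64.10 m² sabins.
Absorption from the other surfaces = 72·0.2 + 72·0.36 + 91·0.16 = 54.88 m², so the acoustic panels must supply 9.22 m² over 12 m².
α = 9.22/12 = 0.768.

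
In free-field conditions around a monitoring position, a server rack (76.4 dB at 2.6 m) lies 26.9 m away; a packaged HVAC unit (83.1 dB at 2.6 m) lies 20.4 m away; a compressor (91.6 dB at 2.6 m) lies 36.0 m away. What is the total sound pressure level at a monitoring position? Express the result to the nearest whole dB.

71 dB

Propagate each source to the receiver with L = L_ref − 20·log₁₀(r/r_ref), then add intensities.
server rack: 76.4 − 20·log₁₀(26.9/2.6) = 76.4 − 20.30 = 56.10 dB.
packaged HVAC unit: 83.1 − 20·log₁₀(20.4/2.6) = 83.1 − 17.89 = 65.21 dB.
compressor: 91.6 − 20·log₁₀(36.0/2.6) = 91.6 − 22.83 = 68.77 dB.
Σ 10^(L/10) = 1.126e+07 → L_total = 10·log₁₀(1.126e+07) = 70.52 dB.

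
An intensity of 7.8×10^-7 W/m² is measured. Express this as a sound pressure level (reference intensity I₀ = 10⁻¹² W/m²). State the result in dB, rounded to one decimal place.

58.9 dB

L = 10·log₁₀(I/I₀) = 10·log₁₀(7.8×10^-7/10⁻¹²) = 10·log₁₀(7.8×10^5).
L = 10·(0.8921 + 5) = 58.92 dB.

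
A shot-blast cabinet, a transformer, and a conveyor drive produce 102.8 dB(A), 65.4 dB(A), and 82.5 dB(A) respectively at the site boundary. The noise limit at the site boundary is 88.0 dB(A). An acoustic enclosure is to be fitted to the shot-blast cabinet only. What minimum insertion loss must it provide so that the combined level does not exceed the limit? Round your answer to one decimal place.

16.3 dB

The untreated sources together contribute 10^(65.4/10) + 10^(82.5/10) = 1.813e+08, i.e. 82.58 dB(A).
To meet 88.0 dB(A) overall, the treated shot-blast cabinet may contribute at most 10^(88.0/10) − 1.813e+08 = 4.497e+08, i.e. 86.53 dB(A).
Required insertion loss = 102.8 − 86.53 = 16.27 dB.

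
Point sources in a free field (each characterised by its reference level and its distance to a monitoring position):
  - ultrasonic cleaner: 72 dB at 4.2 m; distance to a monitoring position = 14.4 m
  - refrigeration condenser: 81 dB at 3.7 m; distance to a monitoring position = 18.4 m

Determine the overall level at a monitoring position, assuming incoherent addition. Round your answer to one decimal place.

68.1 dB

Propagate each source to the receiver with L = L_ref − 20·log₁₀(r/r_ref), then add intensities.
ultrasonic cleaner: 72 − 20·log₁₀(14.4/4.2) = 72 − 10.70 = 61.30 dB.
refrigeration condenser: 81 − 20·log₁₀(18.4/3.7) = 81 − 13.93 = 67.07 dB.
Σ 10^(L/10) = 6.439e+06 → L_total = 10·log₁₀(6.439e+06) = 68.09 dB.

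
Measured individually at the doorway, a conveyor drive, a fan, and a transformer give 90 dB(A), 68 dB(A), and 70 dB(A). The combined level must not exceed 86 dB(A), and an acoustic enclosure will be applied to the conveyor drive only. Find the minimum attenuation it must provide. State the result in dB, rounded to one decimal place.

Fixed contribution from the other sources: Σ 10^(L/10) = 10^(68/10) + 10^(70/10) = 1.631e+07 (72.12 dB(A)).
The limit corresponds to 10^(86/10) = 3.981e+08; subtracting the fixed part leaves 3.818e+08 for the conveyor drive, i.e. 85.82 dB(A).
Required insertion loss = 90 − 85.82 = 4.18 dB.

4.2 dB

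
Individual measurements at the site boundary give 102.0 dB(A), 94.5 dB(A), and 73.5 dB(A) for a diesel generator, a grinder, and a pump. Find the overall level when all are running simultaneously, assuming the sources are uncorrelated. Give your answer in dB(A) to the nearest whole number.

For uncorrelated sources the intensities add, so convert each level to linear form, sum, and take 10·log₁₀ of the total.
Σ 10^(L/10) = 10^(102.0/10) + 10^(94.5/10) + 10^(73.5/10) = 1.869e+10.
L_total = 10·log₁₀(1.869e+10) = 102.72 dB(A).

103 dB(A)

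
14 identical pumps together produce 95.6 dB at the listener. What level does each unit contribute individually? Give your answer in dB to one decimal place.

84.1 dB

For N identical incoherent sources L_total = L₁ + 10·log₁₀ N, so L₁ = 95.6 − 10·log₁₀(14) = 95.6 − 11.461.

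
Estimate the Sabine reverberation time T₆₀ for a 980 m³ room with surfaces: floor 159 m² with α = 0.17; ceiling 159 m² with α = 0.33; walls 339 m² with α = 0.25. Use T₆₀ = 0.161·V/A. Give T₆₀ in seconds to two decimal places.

0.96 s

A = Σ Sᵢαᵢ = 159·0.17 + 159·0.33 + 339·0.25 = 164.25 m².
T₆₀ = 0.161·V/A = 0.161·980/164.25 = 0.961 s.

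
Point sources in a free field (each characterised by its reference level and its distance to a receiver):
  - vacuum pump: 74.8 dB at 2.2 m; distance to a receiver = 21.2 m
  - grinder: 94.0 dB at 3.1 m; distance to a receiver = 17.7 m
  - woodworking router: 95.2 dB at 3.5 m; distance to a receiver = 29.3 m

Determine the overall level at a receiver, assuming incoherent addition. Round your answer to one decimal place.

Propagate each source to the receiver with L = L_ref − 20·log₁₀(r/r_ref), then add intensities.
vacuum pump: 74.8 − 20·log₁₀(21.2/2.2) = 74.8 − 19.68 = 55.12 dB.
grinder: 94.0 − 20·log₁₀(17.7/3.1) = 94.0 − 15.13 = 78.87 dB.
woodworking router: 95.2 − 20·log₁₀(29.3/3.5) = 95.2 − 18.46 = 76.74 dB.
Σ 10^(L/10) = 1.246e+08 → L_total = 10·log₁₀(1.246e+08) = 80.96 dB.

81.0 dB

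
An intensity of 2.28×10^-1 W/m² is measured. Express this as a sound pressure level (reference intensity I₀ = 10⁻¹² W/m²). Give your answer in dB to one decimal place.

Dividing by I₀ shifts the exponent by 12: I/I₀ = 2.28×10^11.
L = 10·(0.3579 + 11) = 113.58 dB.

113.6 dB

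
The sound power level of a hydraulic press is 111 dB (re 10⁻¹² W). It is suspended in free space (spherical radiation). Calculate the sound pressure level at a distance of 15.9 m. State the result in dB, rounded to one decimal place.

L_p = L_w − 10·log₁₀(4π·r²) with r = 15.9 m.
4π·r² = 3177 m², 10·log₁₀ of that is 35.020 dB.
L_p = 111 − 35.020 = 75.98 dB.

76.0 dB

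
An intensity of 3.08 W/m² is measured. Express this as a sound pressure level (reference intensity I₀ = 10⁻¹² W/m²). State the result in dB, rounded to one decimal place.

124.9 dB

I/I₀ = 3.08/10⁻¹² = 3.08×10^12, and L = 10·log₁₀(I/I₀).
L = 10·(0.4886 + 12) = 124.89 dB.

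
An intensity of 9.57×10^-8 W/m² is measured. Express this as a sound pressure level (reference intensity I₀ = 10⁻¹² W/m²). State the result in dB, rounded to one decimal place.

I/I₀ = 9.57×10^-8/10⁻¹² = 9.57×10^4, and L = 10·log₁₀(I/I₀).
L = 10·(0.9809 + 4) = 49.81 dB.

49.8 dB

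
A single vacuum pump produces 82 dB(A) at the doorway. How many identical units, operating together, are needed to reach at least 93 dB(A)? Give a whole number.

Need L₁ + 10·log₁₀ N ≥ 93, i.e. log₁₀ N ≥ 1.10.
N ≥ 10^(11.0/10) = 12.589, so N = 13.

13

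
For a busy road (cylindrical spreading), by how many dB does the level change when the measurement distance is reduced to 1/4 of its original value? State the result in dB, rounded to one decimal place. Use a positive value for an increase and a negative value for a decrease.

A line source loses 3 dB per doubling of distance; generally ΔL = −10·log₁₀(r₂/r₁).
ΔL = −10·log₁₀(0.25) = +6.02 dB.

+6.0 dB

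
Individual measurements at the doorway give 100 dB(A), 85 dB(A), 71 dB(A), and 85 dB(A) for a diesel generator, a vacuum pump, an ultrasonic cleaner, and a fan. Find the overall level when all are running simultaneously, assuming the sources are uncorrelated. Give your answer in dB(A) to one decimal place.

Incoherent sources combine by intensity addition: L_total = 10·log₁₀(Σ 10^(L_i/10)).
Σ 10^(L/10) = 10^(100/10) + 10^(85/10) + 10^(71/10) + 10^(85/10) = 1.065e+10.
L_total = 10·log₁₀(1.065e+10) = 100.27 dB(A).

100.3 dB(A)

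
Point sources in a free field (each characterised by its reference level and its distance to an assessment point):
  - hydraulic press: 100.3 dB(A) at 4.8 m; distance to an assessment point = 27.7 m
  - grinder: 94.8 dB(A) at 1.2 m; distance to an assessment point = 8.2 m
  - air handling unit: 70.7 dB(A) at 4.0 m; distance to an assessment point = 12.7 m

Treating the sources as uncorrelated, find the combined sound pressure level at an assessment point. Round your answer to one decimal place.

85.9 dB(A)

First find each source's level at the receiver (point-source: −20·log₁₀(r/r_ref)), then combine on an intensity basis.
hydraulic press: 100.3 − 20·log₁₀(27.7/4.8) = 100.3 − 15.22 = 85.08 dB(A).
grinder: 94.8 − 20·log₁₀(8.2/1.2) = 94.8 − 16.69 = 78.11 dB(A).
air handling unit: 70.7 − 20·log₁₀(12.7/4.0) = 70.7 − 10.03 = 60.67 dB(A).
Σ 10^(L/10) = 3.876e+08 → L_total = 10·log₁₀(3.876e+08) = 85.88 dB(A).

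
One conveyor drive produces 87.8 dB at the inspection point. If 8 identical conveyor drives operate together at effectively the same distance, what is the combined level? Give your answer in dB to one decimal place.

L_total = L₁ + 10·log₁₀ N for N identical incoherent sources.
L_total = 87.8 + 10·log₁₀(8) = 87.8 + 9.031 = 96.83 dB.

96.8 dB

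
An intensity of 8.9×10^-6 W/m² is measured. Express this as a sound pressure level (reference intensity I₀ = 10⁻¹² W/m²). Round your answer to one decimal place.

69.5 dB

L = 10·log₁₀(I/I₀) = 10·log₁₀(8.9×10^-6/10⁻¹²) = 10·log₁₀(8.9×10^6).
L = 10·(0.9494 + 6) = 69.49 dB.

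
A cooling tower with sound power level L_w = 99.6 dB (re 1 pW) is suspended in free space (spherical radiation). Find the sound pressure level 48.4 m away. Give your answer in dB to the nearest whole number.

55 dB

Free-field spherical radiation: L_p = L_w − 10·log₁₀(4π·r²), r = 48.4 m.
4π·r² = 2.944e+04 m², 10·log₁₀ of that is 44.689 dB.
L_p = 99.6 − 44.689 = 54.91 dB.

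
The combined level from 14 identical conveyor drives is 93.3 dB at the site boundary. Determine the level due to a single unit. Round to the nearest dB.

14 equal contributions raise the level by 10·log₁₀ 14 = 11.461 dB, so each unit alone gives 93.3 − 11.461.

82 dB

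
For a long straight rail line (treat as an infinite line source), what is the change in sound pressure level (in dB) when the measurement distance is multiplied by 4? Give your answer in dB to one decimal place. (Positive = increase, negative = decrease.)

-6.0 dB

A line source loses 3 dB per doubling of distance; generally ΔL = −10·log₁₀(r₂/r₁).
ΔL = −10·log₁₀(4) = -6.02 dB.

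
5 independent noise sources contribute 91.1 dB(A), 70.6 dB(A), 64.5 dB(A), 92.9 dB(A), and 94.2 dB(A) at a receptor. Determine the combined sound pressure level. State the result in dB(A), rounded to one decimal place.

97.7 dB(A)

For uncorrelated sources the intensities add, so convert each level to linear form, sum, and take 10·log₁₀ of the total.
Σ 10^(L/10) = 10^(91.1/10) + 10^(70.6/10) + 10^(64.5/10) + 10^(92.9/10) + 10^(94.2/10) = 5.883e+09.
L_total = 10·log₁₀(5.883e+09) = 97.70 dB(A).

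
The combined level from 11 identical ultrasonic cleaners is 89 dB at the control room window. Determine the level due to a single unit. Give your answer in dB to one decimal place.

78.6 dB

For N identical incoherent sources L_total = L₁ + 10·log₁₀ N, so L₁ = 89 − 10·log₁₀(11) = 89 − 10.414.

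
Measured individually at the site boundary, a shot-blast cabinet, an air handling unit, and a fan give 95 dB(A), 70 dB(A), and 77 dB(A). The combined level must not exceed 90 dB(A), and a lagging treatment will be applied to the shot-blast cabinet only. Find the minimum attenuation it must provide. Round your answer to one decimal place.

5.3 dB

The untreated sources together contribute 10^(70/10) + 10^(77/10) = 6.012e+07, i.e. 77.79 dB(A).
The limit corresponds to 10^(90/10) = 1.000e+09; subtracting the fixed part leaves 9.399e+08 for the shot-blast cabinet, i.e. 89.73 dB(A).
Required insertion loss = 95 − 89.73 = 5.27 dB.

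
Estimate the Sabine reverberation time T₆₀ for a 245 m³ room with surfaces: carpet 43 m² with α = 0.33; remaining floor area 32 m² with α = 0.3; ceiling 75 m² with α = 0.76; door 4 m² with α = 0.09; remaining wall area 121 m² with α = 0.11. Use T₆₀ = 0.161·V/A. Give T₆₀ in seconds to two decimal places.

0.42 s

Summing Sᵢαᵢ: 43·0.33 + 32·0.3 + 75·0.76 + 4·0.09 + 121·0.11 = 94.46 m².
T₆₀ = 0.161·V/A = 0.161·245/94.46 = 0.418 s.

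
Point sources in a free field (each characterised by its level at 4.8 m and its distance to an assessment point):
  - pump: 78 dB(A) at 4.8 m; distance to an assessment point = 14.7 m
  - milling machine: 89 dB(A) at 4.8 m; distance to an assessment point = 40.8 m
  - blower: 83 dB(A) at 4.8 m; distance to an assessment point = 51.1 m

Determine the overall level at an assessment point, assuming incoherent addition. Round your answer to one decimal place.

Propagate each source to the receiver with L = L_ref − 20·log₁₀(r/r_ref), then add intensities.
pump: 78 − 20·log₁₀(14.7/4.8) = 78 − 9.72 = 68.28 dB(A).
milling machine: 89 − 20·log₁₀(40.8/4.8) = 89 − 18.59 = 70.41 dB(A).
blower: 83 − 20·log₁₀(51.1/4.8) = 83 − 20.54 = 62.46 dB(A).
Σ 10^(L/10) = 1.948e+07 → L_total = 10·log₁₀(1.948e+07) = 72.90 dB(A).

72.9 dB(A)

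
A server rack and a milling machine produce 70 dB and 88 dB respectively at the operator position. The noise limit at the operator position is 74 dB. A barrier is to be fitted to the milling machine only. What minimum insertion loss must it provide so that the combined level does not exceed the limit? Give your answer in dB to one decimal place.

Everything except the milling machine sums to 10^(70/10) = 1.000e+07 in linear terms, 70.00 dB.
The limit corresponds to 10^(74/10) = 2.512e+07; subtracting the fixed part leaves 1.512e+07 for the milling machine, i.e. 71.80 dB.
Required insertion loss = 88 − 71.80 = 16.20 dB.

16.2 dB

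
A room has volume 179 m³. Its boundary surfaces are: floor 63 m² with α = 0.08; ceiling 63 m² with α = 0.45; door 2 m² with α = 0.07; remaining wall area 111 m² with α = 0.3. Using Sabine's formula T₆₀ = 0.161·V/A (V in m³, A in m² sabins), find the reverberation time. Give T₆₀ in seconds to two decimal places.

0.43 s

Total absorption A = 63·0.08 + 63·0.45 + 2·0.07 + 111·0.3 = 66.83 m² sabins.
T₆₀ = 0.161 × 179 / 66.83 = 0.431 s.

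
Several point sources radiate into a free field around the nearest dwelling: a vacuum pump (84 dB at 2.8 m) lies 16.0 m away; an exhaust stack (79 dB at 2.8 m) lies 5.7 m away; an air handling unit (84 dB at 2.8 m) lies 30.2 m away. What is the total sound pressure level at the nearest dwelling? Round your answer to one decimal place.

74.6 dB

First find each source's level at the receiver (point-source: −20·log₁₀(r/r_ref)), then combine on an intensity basis.
vacuum pump: 84 − 20·log₁₀(16.0/2.8) = 84 − 15.14 = 68.86 dB.
exhaust stack: 79 − 20·log₁₀(5.7/2.8) = 79 − 6.17 = 72.83 dB.
air handling unit: 84 − 20·log₁₀(30.2/2.8) = 84 − 20.66 = 63.34 dB.
Σ 10^(L/10) = 2.902e+07 → L_total = 10·log₁₀(2.902e+07) = 74.63 dB.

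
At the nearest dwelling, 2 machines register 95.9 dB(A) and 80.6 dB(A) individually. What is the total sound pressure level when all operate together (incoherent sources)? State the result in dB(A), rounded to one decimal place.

Incoherent sources combine by intensity addition: L_total = 10·log₁₀(Σ 10^(L_i/10)).
Σ 10^(L/10) = 10^(95.9/10) + 10^(80.6/10) = 4.005e+09.
L_total = 10·log₁₀(4.005e+09) = 96.03 dB(A).

96.0 dB(A)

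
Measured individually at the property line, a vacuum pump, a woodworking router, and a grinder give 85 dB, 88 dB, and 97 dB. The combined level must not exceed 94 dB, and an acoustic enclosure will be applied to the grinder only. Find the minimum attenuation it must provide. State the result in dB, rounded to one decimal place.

5.1 dB

The untreated sources together contribute 10^(85/10) + 10^(88/10) = 9.472e+08, i.e. 89.76 dB.
The limit corresponds to 10^(94/10) = 2.512e+09; subtracting the fixed part leaves 1.565e+09 for the grinder, i.e. 91.94 dB.
Required insertion loss = 97 − 91.94 = 5.06 dB.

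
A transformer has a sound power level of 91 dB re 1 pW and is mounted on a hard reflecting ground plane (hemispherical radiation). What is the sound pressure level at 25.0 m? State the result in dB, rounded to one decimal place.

55.1 dB

The power spreads over a hemisphere of area 2π·r², so L_p = L_w − 10·log₁₀(2π·r²).
2π·r² = 3927 m², 10·log₁₀ of that is 35.941 dB.
L_p = 91 − 35.941 = 55.06 dB.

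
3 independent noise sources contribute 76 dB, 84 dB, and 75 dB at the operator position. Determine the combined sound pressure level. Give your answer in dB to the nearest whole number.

85 dB

Incoherent sources combine by intensity addition: L_total = 10·log₁₀(Σ 10^(L_i/10)).
Σ 10^(L/10) = 10^(76/10) + 10^(84/10) + 10^(75/10) = 3.226e+08.
L_total = 10·log₁₀(3.226e+08) = 85.09 dB.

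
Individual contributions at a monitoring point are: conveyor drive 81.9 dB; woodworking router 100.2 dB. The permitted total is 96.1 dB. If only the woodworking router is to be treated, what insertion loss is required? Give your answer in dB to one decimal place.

Everything except the woodworking router sums to 10^(81.9/10) = 1.549e+08 in linear terms, 81.90 dB.
The limit corresponds to 10^(96.1/10) = 4.074e+09; subtracting the fixed part leaves 3.919e+09 for the woodworking router, i.e. 95.93 dB.
So the woodworking router must be reduced from 100.2 to 95.93 dB: IL = 4.27 dB.

4.3 dB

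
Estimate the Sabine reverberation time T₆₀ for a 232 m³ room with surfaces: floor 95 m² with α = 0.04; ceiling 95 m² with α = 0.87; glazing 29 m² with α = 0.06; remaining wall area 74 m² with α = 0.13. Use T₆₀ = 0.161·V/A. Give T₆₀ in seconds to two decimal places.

Summing Sᵢαᵢ: 95·0.04 + 95·0.87 + 29·0.06 + 74·0.13 = 97.81 m².
T₆₀ = 0.161·V/A = 0.161·232/97.81 = 0.382 s.

0.38 s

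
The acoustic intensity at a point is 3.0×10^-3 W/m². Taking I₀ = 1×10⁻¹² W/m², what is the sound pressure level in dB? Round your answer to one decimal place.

94.8 dB

L = 10·log₁₀(I/I₀) = 10·log₁₀(3.0×10^-3/10⁻¹²) = 10·log₁₀(3.0×10^9).
L = 10·(0.4771 + 9) = 94.77 dB.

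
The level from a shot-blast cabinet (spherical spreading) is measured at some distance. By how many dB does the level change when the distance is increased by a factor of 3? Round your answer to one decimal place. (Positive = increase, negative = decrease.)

-9.5 dB

A point source loses 6 dB per doubling of distance; generally ΔL = −20·log₁₀(r₂/r₁).
ΔL = −20·log₁₀(3) = -9.54 dB.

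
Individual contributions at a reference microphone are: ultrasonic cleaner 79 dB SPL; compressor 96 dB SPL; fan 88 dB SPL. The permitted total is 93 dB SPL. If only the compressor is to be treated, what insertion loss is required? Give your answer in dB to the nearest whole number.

Fixed contribution from the other sources: Σ 10^(L/10) = 10^(79/10) + 10^(88/10) = 7.104e+08 (88.51 dB SPL).
To meet 93 dB SPL overall, the treated compressor may contribute at most 10^(93/10) − 7.104e+08 = 1.285e+09, i.e. 91.09 dB SPL.
Required insertion loss = 96 − 91.09 = 4.91 dB.

5 dB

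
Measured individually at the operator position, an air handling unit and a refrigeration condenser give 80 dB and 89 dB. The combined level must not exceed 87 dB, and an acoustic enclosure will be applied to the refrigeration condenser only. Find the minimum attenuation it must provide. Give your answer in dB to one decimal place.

3.0 dB

The untreated sources together contribute 10^(80/10) = 1.000e+08, i.e. 80.00 dB.
To meet 87 dB overall, the treated refrigeration condenser may contribute at most 10^(87/10) − 1.000e+08 = 4.012e+08, i.e. 86.03 dB.
So the refrigeration condenser must be reduced from 89 to 86.03 dB: IL = 2.97 dB.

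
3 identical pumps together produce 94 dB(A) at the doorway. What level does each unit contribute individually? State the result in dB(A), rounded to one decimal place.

89.2 dB(A)

For N identical incoherent sources L_total = L₁ + 10·log₁₀ N, so L₁ = 94 − 10·log₁₀(3) = 94 − 4.771.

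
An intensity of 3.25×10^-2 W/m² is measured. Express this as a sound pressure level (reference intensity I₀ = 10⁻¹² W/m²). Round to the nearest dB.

L = 10·log₁₀(I/I₀) = 10·log₁₀(3.25×10^-2/10⁻¹²) = 10·log₁₀(3.25×10^10).
L = 10·(0.5119 + 10) = 105.12 dB.

105 dB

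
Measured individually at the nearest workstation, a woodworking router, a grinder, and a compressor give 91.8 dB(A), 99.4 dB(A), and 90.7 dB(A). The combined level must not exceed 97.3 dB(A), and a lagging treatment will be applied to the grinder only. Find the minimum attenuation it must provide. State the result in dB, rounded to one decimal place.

The untreated sources together contribute 10^(91.8/10) + 10^(90.7/10) = 2.688e+09, i.e. 94.30 dB(A).
To meet 97.3 dB(A) overall, the treated grinder may contribute at most 10^(97.3/10) − 2.688e+09 = 2.682e+09, i.e. 94.28 dB(A).
So the grinder must be reduced from 99.4 to 94.28 dB(A): IL = 5.12 dB.

5.1 dB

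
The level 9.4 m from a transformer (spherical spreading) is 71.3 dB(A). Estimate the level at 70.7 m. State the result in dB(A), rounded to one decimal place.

53.8 dB(A)

Point-source attenuation: ΔL = 20·log₁₀(r₂/r₁) = 20·log₁₀(70.7/9.4) = 17.526 dB.
L₂ = 71.3 − 20·log₁₀(70.7/9.4) = 71.3 − 17.526 = 53.77 dB(A).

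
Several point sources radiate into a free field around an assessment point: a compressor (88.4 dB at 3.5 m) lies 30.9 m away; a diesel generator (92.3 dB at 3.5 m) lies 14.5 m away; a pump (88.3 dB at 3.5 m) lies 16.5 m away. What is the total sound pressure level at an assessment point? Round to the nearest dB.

First find each source's level at the receiver (point-source: −20·log₁₀(r/r_ref)), then combine on an intensity basis.
compressor: 88.4 − 20·log₁₀(30.9/3.5) = 88.4 − 18.92 = 69.48 dB.
diesel generator: 92.3 − 20·log₁₀(14.5/3.5) = 92.3 − 12.35 = 79.95 dB.
pump: 88.3 − 20·log₁₀(16.5/3.5) = 88.3 − 13.47 = 74.83 dB.
Σ 10^(L/10) = 1.382e+08 → L_total = 10·log₁₀(1.382e+08) = 81.41 dB.

81 dB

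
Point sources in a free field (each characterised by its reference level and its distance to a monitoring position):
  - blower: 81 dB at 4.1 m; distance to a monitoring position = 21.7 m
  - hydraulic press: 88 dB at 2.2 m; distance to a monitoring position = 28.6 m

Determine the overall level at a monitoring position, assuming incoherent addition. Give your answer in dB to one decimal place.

69.2 dB

First find each source's level at the receiver (point-source: −20·log₁₀(r/r_ref)), then combine on an intensity basis.
blower: 81 − 20·log₁₀(21.7/4.1) = 81 − 14.47 = 66.53 dB.
hydraulic press: 88 − 20·log₁₀(28.6/2.2) = 88 − 22.28 = 65.72 dB.
Σ 10^(L/10) = 8.228e+06 → L_total = 10·log₁₀(8.228e+06) = 69.15 dB.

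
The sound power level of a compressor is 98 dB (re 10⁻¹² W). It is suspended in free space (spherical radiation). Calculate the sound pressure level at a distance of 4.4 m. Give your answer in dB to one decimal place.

74.1 dB

The power spreads over a sphere of area 4π·r², so L_p = L_w − 10·log₁₀(4π·r²).
4π·r² = 243.3 m², 10·log₁₀ of that is 23.861 dB.
L_p = 98 − 23.861 = 74.14 dB.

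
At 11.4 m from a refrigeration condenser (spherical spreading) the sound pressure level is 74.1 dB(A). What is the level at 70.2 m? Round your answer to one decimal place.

58.3 dB(A)

For a point source, L₂ = L₁ − 20·log₁₀(r₂/r₁).
L₂ = 74.1 − 20·log₁₀(70.2/11.4) = 74.1 − 15.789 = 58.31 dB(A).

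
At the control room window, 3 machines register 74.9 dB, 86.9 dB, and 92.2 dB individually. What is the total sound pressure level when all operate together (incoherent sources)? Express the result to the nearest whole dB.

93 dB

Incoherent sources combine by intensity addition: L_total = 10·log₁₀(Σ 10^(L_i/10)).
Σ 10^(L/10) = 10^(74.9/10) + 10^(86.9/10) + 10^(92.2/10) = 2.180e+09.
L_total = 10·log₁₀(2.180e+09) = 93.39 dB.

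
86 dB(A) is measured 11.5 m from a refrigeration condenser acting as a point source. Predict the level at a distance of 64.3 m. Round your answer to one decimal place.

71.0 dB(A)

Spherical spreading from a point source gives a 20·log₁₀(r₂/r₁) drop.
L₂ = 86 − 20·log₁₀(64.3/11.5) = 86 − 14.950 = 71.05 dB(A).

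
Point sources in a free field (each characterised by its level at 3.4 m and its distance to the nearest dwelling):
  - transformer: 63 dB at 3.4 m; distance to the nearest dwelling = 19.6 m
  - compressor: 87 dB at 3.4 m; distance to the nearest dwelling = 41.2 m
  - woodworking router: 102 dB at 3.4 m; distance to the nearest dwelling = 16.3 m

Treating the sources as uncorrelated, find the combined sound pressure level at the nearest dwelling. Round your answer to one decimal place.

88.4 dB

Propagate each source to the receiver with L = L_ref − 20·log₁₀(r/r_ref), then add intensities.
transformer: 63 − 20·log₁₀(19.6/3.4) = 63 − 15.22 = 47.78 dB.
compressor: 87 − 20·log₁₀(41.2/3.4) = 87 − 21.67 = 65.33 dB.
woodworking router: 102 − 20·log₁₀(16.3/3.4) = 102 − 13.61 = 88.39 dB.
Σ 10^(L/10) = 6.931e+08 → L_total = 10·log₁₀(6.931e+08) = 88.41 dB.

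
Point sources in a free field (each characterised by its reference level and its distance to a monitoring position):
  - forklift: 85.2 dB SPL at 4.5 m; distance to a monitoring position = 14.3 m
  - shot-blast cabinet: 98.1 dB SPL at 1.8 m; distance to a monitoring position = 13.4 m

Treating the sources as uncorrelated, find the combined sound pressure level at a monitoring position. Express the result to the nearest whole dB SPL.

82 dB SPL

First find each source's level at the receiver (point-source: −20·log₁₀(r/r_ref)), then combine on an intensity basis.
forklift: 85.2 − 20·log₁₀(14.3/4.5) = 85.2 − 10.04 = 75.16 dB SPL.
shot-blast cabinet: 98.1 − 20·log₁₀(13.4/1.8) = 98.1 − 17.44 = 80.66 dB SPL.
Σ 10^(L/10) = 1.493e+08 → L_total = 10·log₁₀(1.493e+08) = 81.74 dB SPL.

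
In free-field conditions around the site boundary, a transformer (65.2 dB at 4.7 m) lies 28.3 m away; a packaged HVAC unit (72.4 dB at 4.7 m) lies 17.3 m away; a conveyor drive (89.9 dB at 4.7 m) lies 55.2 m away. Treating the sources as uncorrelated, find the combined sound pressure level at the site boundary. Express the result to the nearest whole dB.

Apply inverse-square spreading to bring every level to the receiver, then sum 10^(L/10).
transformer: 65.2 − 20·log₁₀(28.3/4.7) = 65.2 − 15.59 = 49.61 dB.
packaged HVAC unit: 72.4 − 20·log₁₀(17.3/4.7) = 72.4 − 11.32 = 61.08 dB.
conveyor drive: 89.9 − 20·log₁₀(55.2/4.7) = 89.9 − 21.40 = 68.50 dB.
Σ 10^(L/10) = 8.459e+06 → L_total = 10·log₁₀(8.459e+06) = 69.27 dB.

69 dB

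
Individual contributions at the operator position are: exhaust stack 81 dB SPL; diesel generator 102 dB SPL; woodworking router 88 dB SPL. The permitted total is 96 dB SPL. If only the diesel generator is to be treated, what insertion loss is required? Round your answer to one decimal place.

Fixed contribution from the other sources: Σ 10^(L/10) = 10^(81/10) + 10^(88/10) = 7.568e+08 (88.79 dB SPL).
To meet 96 dB SPL overall, the treated diesel generator may contribute at most 10^(96/10) − 7.568e+08 = 3.224e+09, i.e. 95.08 dB SPL.
So the diesel generator must be reduced from 102 to 95.08 dB SPL: IL = 6.92 dB.

6.9 dB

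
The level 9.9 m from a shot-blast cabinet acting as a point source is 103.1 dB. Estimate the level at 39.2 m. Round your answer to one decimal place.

91.1 dB

For a point source, L₂ = L₁ − 20·log₁₀(r₂/r₁).
L₂ = 103.1 − 20·log₁₀(39.2/9.9) = 103.1 − 11.953 = 91.15 dB.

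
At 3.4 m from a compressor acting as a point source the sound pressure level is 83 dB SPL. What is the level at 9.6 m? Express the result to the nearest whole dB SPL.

74 dB SPL

Spherical spreading from a point source gives a 20·log₁₀(r₂/r₁) drop.
L₂ = 83 − 20·log₁₀(9.6/3.4) = 83 − 9.016 = 73.98 dB SPL.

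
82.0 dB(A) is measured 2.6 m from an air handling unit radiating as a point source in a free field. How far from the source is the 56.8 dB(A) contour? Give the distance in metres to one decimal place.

The 25.2 dB drop corresponds to a distance ratio of 10^(25.2/20) for a point source.
r₂ = 2.6·10^((82.0−56.8)/20) = 2.6·10^(25.2/20) = 47.31 m.

47.3 m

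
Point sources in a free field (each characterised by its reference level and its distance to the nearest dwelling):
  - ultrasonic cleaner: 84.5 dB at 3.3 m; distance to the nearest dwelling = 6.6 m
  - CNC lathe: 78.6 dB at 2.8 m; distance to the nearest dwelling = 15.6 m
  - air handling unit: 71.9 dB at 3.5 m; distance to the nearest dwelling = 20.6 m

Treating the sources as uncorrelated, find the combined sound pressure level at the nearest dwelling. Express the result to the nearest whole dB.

79 dB

First find each source's level at the receiver (point-source: −20·log₁₀(r/r_ref)), then combine on an intensity basis.
ultrasonic cleaner: 84.5 − 20·log₁₀(6.6/3.3) = 84.5 − 6.02 = 78.48 dB.
CNC lathe: 78.6 − 20·log₁₀(15.6/2.8) = 78.6 − 14.92 = 63.68 dB.
air handling unit: 71.9 − 20·log₁₀(20.6/3.5) = 71.9 − 15.40 = 56.50 dB.
Σ 10^(L/10) = 7.324e+07 → L_total = 10·log₁₀(7.324e+07) = 78.65 dB.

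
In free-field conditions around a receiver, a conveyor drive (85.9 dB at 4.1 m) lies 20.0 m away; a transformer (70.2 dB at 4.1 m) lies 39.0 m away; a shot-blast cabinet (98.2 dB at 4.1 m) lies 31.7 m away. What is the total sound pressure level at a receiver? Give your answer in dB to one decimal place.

81.0 dB

Apply inverse-square spreading to bring every level to the receiver, then sum 10^(L/10).
conveyor drive: 85.9 − 20·log₁₀(20.0/4.1) = 85.9 − 13.76 = 72.14 dB.
transformer: 70.2 − 20·log₁₀(39.0/4.1) = 70.2 − 19.57 = 50.63 dB.
shot-blast cabinet: 98.2 − 20·log₁₀(31.7/4.1) = 98.2 − 17.77 = 80.43 dB.
Σ 10^(L/10) = 1.270e+08 → L_total = 10·log₁₀(1.270e+08) = 81.04 dB.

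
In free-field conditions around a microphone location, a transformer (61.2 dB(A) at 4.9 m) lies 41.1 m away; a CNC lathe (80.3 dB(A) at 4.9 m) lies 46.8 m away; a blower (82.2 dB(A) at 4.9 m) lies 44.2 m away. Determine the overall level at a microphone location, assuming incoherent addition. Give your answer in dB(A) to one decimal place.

65.1 dB(A)

Apply inverse-square spreading to bring every level to the receiver, then sum 10^(L/10).
transformer: 61.2 − 20·log₁₀(41.1/4.9) = 61.2 − 18.47 = 42.73 dB(A).
CNC lathe: 80.3 − 20·log₁₀(46.8/4.9) = 80.3 − 19.60 = 60.70 dB(A).
blower: 82.2 − 20·log₁₀(44.2/4.9) = 82.2 − 19.10 = 63.10 dB(A).
Σ 10^(L/10) = 3.233e+06 → L_total = 10·log₁₀(3.233e+06) = 65.10 dB(A).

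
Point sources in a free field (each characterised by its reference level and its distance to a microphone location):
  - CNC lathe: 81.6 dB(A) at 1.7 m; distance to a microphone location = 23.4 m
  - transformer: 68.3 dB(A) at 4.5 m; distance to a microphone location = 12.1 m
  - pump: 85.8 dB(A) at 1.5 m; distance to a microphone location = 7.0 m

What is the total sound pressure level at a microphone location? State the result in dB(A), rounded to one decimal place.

72.8 dB(A)

Propagate each source to the receiver with L = L_ref − 20·log₁₀(r/r_ref), then add intensities.
CNC lathe: 81.6 − 20·log₁₀(23.4/1.7) = 81.6 − 22.78 = 58.82 dB(A).
transformer: 68.3 − 20·log₁₀(12.1/4.5) = 68.3 − 8.59 = 59.71 dB(A).
pump: 85.8 − 20·log₁₀(7.0/1.5) = 85.8 − 13.38 = 72.42 dB(A).
Σ 10^(L/10) = 1.916e+07 → L_total = 10·log₁₀(1.916e+07) = 72.82 dB(A).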